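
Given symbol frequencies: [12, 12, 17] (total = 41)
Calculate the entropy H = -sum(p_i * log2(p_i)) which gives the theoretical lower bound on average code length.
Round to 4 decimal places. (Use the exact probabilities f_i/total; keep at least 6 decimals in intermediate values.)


Per-symbol terms -p_i * log2(p_i) with p_i = f_i/41:
  p = 12/41 = 0.292683: log2(p) = -1.772590, -p*log2(p) = 0.518807
  p = 12/41 = 0.292683: log2(p) = -1.772590, -p*log2(p) = 0.518807
  p = 17/41 = 0.414634: log2(p) = -1.270089, -p*log2(p) = 0.526622
H = 0.518807 + 0.518807 + 0.526622 = 1.564236

H = 1.5642 bits/symbol


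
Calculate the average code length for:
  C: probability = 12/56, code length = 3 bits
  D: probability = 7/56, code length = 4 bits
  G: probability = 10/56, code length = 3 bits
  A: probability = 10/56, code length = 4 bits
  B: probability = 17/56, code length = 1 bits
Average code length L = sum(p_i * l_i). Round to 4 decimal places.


Weighted contributions p_i * l_i:
  C: (12/56) * 3 = 36/56
  D: (7/56) * 4 = 28/56
  G: (10/56) * 3 = 30/56
  A: (10/56) * 4 = 40/56
  B: (17/56) * 1 = 17/56
Sum = (36 + 28 + 30 + 40 + 17)/56 = 151/56

L = 151/56 = 2.6964 bits/symbol


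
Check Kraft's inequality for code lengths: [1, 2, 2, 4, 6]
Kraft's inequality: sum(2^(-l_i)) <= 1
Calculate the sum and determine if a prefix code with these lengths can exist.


Sum = 2^(-1) + 2^(-2) + 2^(-2) + 2^(-4) + 2^(-6)
    = 0.5 + 0.25 + 0.25 + 0.0625 + 0.015625
    = 69/64 = 1.078125
Since 1.078125 > 1, Kraft's inequality is NOT satisfied.
A prefix code with these lengths CANNOT exist.

Kraft sum = 1.078125. Not satisfied.


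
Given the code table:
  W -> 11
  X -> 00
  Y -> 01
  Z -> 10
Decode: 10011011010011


Decoding:
10 -> Z
01 -> Y
10 -> Z
11 -> W
01 -> Y
00 -> X
11 -> W


Result: ZYZWYXW


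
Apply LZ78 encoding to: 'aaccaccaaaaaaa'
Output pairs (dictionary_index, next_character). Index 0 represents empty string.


LZ78 encoding steps:
Dictionary: {0: ''}
Step 1: w='' (idx 0), next='a' -> output (0, 'a'), add 'a' as idx 1
Step 2: w='a' (idx 1), next='c' -> output (1, 'c'), add 'ac' as idx 2
Step 3: w='' (idx 0), next='c' -> output (0, 'c'), add 'c' as idx 3
Step 4: w='ac' (idx 2), next='c' -> output (2, 'c'), add 'acc' as idx 4
Step 5: w='a' (idx 1), next='a' -> output (1, 'a'), add 'aa' as idx 5
Step 6: w='aa' (idx 5), next='a' -> output (5, 'a'), add 'aaa' as idx 6
Step 7: w='aa' (idx 5), end of input -> output (5, '')


Encoded: [(0, 'a'), (1, 'c'), (0, 'c'), (2, 'c'), (1, 'a'), (5, 'a'), (5, '')]


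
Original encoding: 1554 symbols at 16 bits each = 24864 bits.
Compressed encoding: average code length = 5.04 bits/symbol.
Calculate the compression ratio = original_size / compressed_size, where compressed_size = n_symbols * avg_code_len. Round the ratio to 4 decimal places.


original_size = n_symbols * orig_bits = 1554 * 16 = 24864 bits
compressed_size = n_symbols * avg_code_len = 1554 * 5.04 = 7832.16 bits
ratio = original_size / compressed_size = 24864 / 7832.16 = 3.1746

Compression ratio = 3.1746


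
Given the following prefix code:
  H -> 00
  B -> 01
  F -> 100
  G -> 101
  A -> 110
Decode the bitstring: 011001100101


Decoding step by step:
Bits 01 -> B
Bits 100 -> F
Bits 110 -> A
Bits 01 -> B
Bits 01 -> B


Decoded message: BFABB


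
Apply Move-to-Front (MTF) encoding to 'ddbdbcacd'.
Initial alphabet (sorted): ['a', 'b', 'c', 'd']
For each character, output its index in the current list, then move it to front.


MTF encoding:
'd': index 3 in ['a', 'b', 'c', 'd'] -> ['d', 'a', 'b', 'c']
'd': index 0 in ['d', 'a', 'b', 'c'] -> ['d', 'a', 'b', 'c']
'b': index 2 in ['d', 'a', 'b', 'c'] -> ['b', 'd', 'a', 'c']
'd': index 1 in ['b', 'd', 'a', 'c'] -> ['d', 'b', 'a', 'c']
'b': index 1 in ['d', 'b', 'a', 'c'] -> ['b', 'd', 'a', 'c']
'c': index 3 in ['b', 'd', 'a', 'c'] -> ['c', 'b', 'd', 'a']
'a': index 3 in ['c', 'b', 'd', 'a'] -> ['a', 'c', 'b', 'd']
'c': index 1 in ['a', 'c', 'b', 'd'] -> ['c', 'a', 'b', 'd']
'd': index 3 in ['c', 'a', 'b', 'd'] -> ['d', 'c', 'a', 'b']


Output: [3, 0, 2, 1, 1, 3, 3, 1, 3]


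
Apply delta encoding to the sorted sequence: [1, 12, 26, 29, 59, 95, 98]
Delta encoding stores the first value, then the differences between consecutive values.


First value: 1
Deltas:
  12 - 1 = 11
  26 - 12 = 14
  29 - 26 = 3
  59 - 29 = 30
  95 - 59 = 36
  98 - 95 = 3


Delta encoded: [1, 11, 14, 3, 30, 36, 3]


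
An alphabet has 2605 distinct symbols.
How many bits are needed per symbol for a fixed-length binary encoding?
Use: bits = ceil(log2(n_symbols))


log2(2605) = 11.3471
Bracket: 2^11 = 2048 < 2605 <= 2^12 = 4096
So ceil(log2(2605)) = 12

bits = ceil(log2(2605)) = ceil(11.3471) = 12 bits


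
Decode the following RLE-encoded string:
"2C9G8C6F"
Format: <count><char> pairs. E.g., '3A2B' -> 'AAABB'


Expanding each <count><char> pair:
  2C -> 'CC'
  9G -> 'GGGGGGGGG'
  8C -> 'CCCCCCCC'
  6F -> 'FFFFFF'

Decoded = CCGGGGGGGGGCCCCCCCCFFFFFF


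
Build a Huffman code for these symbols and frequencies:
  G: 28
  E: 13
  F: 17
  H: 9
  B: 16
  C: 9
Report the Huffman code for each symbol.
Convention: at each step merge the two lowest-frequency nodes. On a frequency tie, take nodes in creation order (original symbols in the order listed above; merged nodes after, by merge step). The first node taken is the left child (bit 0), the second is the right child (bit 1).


Huffman tree construction:
Step 1: Merge H(9) + C(9) = 18
Step 2: Merge E(13) + B(16) = 29
Step 3: Merge F(17) + (H+C)(18) = 35
Step 4: Merge G(28) + (E+B)(29) = 57
Step 5: Merge (F+(H+C))(35) + (G+(E+B))(57) = 92
Read each symbol's code off the tree from the root (left child = 0, right child = 1).

Codes:
  G: 10 (length 2)
  E: 110 (length 3)
  F: 00 (length 2)
  H: 010 (length 3)
  B: 111 (length 3)
  C: 011 (length 3)
Average code length: 231/92 = 2.5109 bits/symbol


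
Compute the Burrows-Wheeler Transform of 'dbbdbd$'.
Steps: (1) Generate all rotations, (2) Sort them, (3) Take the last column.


Rotations (sorted):
  0: $dbbdbd -> last char: d
  1: bbdbd$d -> last char: d
  2: bd$dbbd -> last char: d
  3: bdbd$db -> last char: b
  4: d$dbbdb -> last char: b
  5: dbbdbd$ -> last char: $
  6: dbd$dbb -> last char: b


BWT = dddbb$b


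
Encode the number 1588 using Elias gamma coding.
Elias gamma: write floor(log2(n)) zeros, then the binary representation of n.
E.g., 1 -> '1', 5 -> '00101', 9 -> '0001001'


num_bits = floor(log2(1588)) + 1 = 11
leading_zeros = num_bits - 1 = 10
binary(1588) = 11000110100

Elias gamma(1588) = '0000000000' + '11000110100' = 000000000011000110100 (21 bits)


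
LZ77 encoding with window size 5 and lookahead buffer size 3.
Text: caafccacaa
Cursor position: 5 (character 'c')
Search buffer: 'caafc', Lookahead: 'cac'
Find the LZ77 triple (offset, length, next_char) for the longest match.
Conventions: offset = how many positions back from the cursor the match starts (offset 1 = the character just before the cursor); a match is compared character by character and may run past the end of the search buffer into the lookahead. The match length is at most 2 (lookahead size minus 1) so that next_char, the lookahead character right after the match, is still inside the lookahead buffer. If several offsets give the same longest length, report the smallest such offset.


Try each offset into the search buffer:
  offset=1 (pos 4, char 'c'): match length 1
  offset=2 (pos 3, char 'f'): match length 0
  offset=3 (pos 2, char 'a'): match length 0
  offset=4 (pos 1, char 'a'): match length 0
  offset=5 (pos 0, char 'c'): match length 2
Longest match has length 2 at offset 5.
next_char = character at position 5 + 2 = 7 -> 'c'

Best match: offset=5, length=2 (matching 'ca' starting at position 0)
LZ77 triple: (5, 2, 'c')


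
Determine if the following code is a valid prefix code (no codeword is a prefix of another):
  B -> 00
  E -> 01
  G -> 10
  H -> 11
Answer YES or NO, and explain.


Checking each pair (does one codeword prefix another?):
  B='00' vs E='01': no prefix
  B='00' vs G='10': no prefix
  B='00' vs H='11': no prefix
  E='01' vs B='00': no prefix
  E='01' vs G='10': no prefix
  E='01' vs H='11': no prefix
  G='10' vs B='00': no prefix
  G='10' vs E='01': no prefix
  G='10' vs H='11': no prefix
  H='11' vs B='00': no prefix
  H='11' vs E='01': no prefix
  H='11' vs G='10': no prefix
No violation found over all pairs.

YES -- this is a valid prefix code. No codeword is a prefix of any other codeword.


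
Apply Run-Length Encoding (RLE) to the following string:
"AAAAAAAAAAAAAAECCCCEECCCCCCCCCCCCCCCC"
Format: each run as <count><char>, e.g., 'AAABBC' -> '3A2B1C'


Scanning runs left to right:
  i=0: run of 'A' x 14 -> '14A'
  i=14: run of 'E' x 1 -> '1E'
  i=15: run of 'C' x 4 -> '4C'
  i=19: run of 'E' x 2 -> '2E'
  i=21: run of 'C' x 16 -> '16C'

RLE = 14A1E4C2E16C


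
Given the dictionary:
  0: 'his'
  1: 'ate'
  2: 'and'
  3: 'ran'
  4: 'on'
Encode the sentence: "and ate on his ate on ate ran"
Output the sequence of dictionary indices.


Look up each word in the dictionary:
  'and' -> 2
  'ate' -> 1
  'on' -> 4
  'his' -> 0
  'ate' -> 1
  'on' -> 4
  'ate' -> 1
  'ran' -> 3

Encoded: [2, 1, 4, 0, 1, 4, 1, 3]


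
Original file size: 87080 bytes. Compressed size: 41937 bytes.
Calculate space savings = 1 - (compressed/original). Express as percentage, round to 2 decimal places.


ratio = compressed/original = 41937/87080 = 0.481592
savings = 1 - ratio = 1 - 0.481592 = 0.518408
as a percentage: 0.518408 * 100 = 51.84%

Space savings = 1 - 41937/87080 = 51.84%


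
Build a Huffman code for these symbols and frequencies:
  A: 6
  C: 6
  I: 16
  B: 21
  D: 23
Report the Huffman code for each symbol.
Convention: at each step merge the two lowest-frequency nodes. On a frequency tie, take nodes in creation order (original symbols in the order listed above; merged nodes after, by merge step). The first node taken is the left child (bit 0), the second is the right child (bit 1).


Huffman tree construction:
Step 1: Merge A(6) + C(6) = 12
Step 2: Merge (A+C)(12) + I(16) = 28
Step 3: Merge B(21) + D(23) = 44
Step 4: Merge ((A+C)+I)(28) + (B+D)(44) = 72
Read each symbol's code off the tree from the root (left child = 0, right child = 1).

Codes:
  A: 000 (length 3)
  C: 001 (length 3)
  I: 01 (length 2)
  B: 10 (length 2)
  D: 11 (length 2)
Average code length: 156/72 = 2.1667 bits/symbol


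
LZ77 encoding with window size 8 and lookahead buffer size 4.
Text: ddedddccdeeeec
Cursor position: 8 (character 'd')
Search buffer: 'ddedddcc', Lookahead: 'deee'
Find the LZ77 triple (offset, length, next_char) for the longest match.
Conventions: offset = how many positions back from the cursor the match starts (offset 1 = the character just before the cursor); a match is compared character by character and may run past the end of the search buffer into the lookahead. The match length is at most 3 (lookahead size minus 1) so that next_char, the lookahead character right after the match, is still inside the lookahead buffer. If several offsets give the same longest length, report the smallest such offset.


Try each offset into the search buffer:
  offset=1 (pos 7, char 'c'): match length 0
  offset=2 (pos 6, char 'c'): match length 0
  offset=3 (pos 5, char 'd'): match length 1
  offset=4 (pos 4, char 'd'): match length 1
  offset=5 (pos 3, char 'd'): match length 1
  offset=6 (pos 2, char 'e'): match length 0
  offset=7 (pos 1, char 'd'): match length 2
  offset=8 (pos 0, char 'd'): match length 1
Longest match has length 2 at offset 7.
next_char = character at position 8 + 2 = 10 -> 'e'

Best match: offset=7, length=2 (matching 'de' starting at position 1)
LZ77 triple: (7, 2, 'e')


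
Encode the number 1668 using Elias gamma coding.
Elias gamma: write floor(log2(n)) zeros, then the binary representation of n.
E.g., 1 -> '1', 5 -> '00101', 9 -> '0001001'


num_bits = floor(log2(1668)) + 1 = 11
leading_zeros = num_bits - 1 = 10
binary(1668) = 11010000100

Elias gamma(1668) = '0000000000' + '11010000100' = 000000000011010000100 (21 bits)


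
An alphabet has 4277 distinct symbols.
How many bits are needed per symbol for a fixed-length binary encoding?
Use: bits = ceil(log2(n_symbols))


log2(4277) = 12.0624
Bracket: 2^12 = 4096 < 4277 <= 2^13 = 8192
So ceil(log2(4277)) = 13

bits = ceil(log2(4277)) = ceil(12.0624) = 13 bits


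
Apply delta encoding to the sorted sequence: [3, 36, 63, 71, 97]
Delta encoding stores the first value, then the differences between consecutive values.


First value: 3
Deltas:
  36 - 3 = 33
  63 - 36 = 27
  71 - 63 = 8
  97 - 71 = 26


Delta encoded: [3, 33, 27, 8, 26]


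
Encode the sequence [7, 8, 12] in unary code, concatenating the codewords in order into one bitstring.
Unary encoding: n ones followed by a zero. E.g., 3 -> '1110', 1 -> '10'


Encode each number as n ones followed by a terminating 0:
  7 -> 11111110 (8 bits)
  8 -> 111111110 (9 bits)
  12 -> 1111111111110 (13 bits)
Total length = 8 + 9 + 13 = 30 bits.

Unary([7, 8, 12]) = 111111101111111101111111111110 (30 bits)


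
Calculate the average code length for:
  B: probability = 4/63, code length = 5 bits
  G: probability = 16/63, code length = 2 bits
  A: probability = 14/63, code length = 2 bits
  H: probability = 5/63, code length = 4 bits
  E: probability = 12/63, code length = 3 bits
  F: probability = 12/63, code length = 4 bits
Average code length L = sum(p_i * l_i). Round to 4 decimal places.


Weighted contributions p_i * l_i:
  B: (4/63) * 5 = 20/63
  G: (16/63) * 2 = 32/63
  A: (14/63) * 2 = 28/63
  H: (5/63) * 4 = 20/63
  E: (12/63) * 3 = 36/63
  F: (12/63) * 4 = 48/63
Sum = (20 + 32 + 28 + 20 + 36 + 48)/63 = 184/63

L = 184/63 = 2.9206 bits/symbol


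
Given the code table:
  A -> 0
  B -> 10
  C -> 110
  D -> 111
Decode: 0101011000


Decoding:
0 -> A
10 -> B
10 -> B
110 -> C
0 -> A
0 -> A


Result: ABBCAA


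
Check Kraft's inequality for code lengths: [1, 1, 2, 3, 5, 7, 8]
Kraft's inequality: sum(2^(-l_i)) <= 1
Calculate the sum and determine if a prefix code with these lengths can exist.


Sum = 2^(-1) + 2^(-1) + 2^(-2) + 2^(-3) + 2^(-5) + 2^(-7) + 2^(-8)
    = 0.5 + 0.5 + 0.25 + 0.125 + 0.03125 + 0.0078125 + 0.00390625
    = 363/256 = 1.41796875
Since 1.41796875 > 1, Kraft's inequality is NOT satisfied.
A prefix code with these lengths CANNOT exist.

Kraft sum = 1.41796875. Not satisfied.


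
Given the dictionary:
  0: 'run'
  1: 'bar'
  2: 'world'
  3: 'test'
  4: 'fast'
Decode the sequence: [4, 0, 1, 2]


Look up each index in the dictionary:
  4 -> 'fast'
  0 -> 'run'
  1 -> 'bar'
  2 -> 'world'

Decoded: "fast run bar world"


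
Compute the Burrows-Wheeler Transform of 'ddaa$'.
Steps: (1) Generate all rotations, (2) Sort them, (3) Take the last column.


Rotations (sorted):
  0: $ddaa -> last char: a
  1: a$dda -> last char: a
  2: aa$dd -> last char: d
  3: daa$d -> last char: d
  4: ddaa$ -> last char: $


BWT = aadd$


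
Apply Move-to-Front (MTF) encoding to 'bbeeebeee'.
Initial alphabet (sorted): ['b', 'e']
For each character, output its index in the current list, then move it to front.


MTF encoding:
'b': index 0 in ['b', 'e'] -> ['b', 'e']
'b': index 0 in ['b', 'e'] -> ['b', 'e']
'e': index 1 in ['b', 'e'] -> ['e', 'b']
'e': index 0 in ['e', 'b'] -> ['e', 'b']
'e': index 0 in ['e', 'b'] -> ['e', 'b']
'b': index 1 in ['e', 'b'] -> ['b', 'e']
'e': index 1 in ['b', 'e'] -> ['e', 'b']
'e': index 0 in ['e', 'b'] -> ['e', 'b']
'e': index 0 in ['e', 'b'] -> ['e', 'b']


Output: [0, 0, 1, 0, 0, 1, 1, 0, 0]


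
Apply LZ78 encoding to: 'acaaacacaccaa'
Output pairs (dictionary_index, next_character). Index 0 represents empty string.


LZ78 encoding steps:
Dictionary: {0: ''}
Step 1: w='' (idx 0), next='a' -> output (0, 'a'), add 'a' as idx 1
Step 2: w='' (idx 0), next='c' -> output (0, 'c'), add 'c' as idx 2
Step 3: w='a' (idx 1), next='a' -> output (1, 'a'), add 'aa' as idx 3
Step 4: w='a' (idx 1), next='c' -> output (1, 'c'), add 'ac' as idx 4
Step 5: w='ac' (idx 4), next='a' -> output (4, 'a'), add 'aca' as idx 5
Step 6: w='c' (idx 2), next='c' -> output (2, 'c'), add 'cc' as idx 6
Step 7: w='aa' (idx 3), end of input -> output (3, '')


Encoded: [(0, 'a'), (0, 'c'), (1, 'a'), (1, 'c'), (4, 'a'), (2, 'c'), (3, '')]


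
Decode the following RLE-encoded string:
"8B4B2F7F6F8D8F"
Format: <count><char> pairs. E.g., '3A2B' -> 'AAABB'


Expanding each <count><char> pair:
  8B -> 'BBBBBBBB'
  4B -> 'BBBB'
  2F -> 'FF'
  7F -> 'FFFFFFF'
  6F -> 'FFFFFF'
  8D -> 'DDDDDDDD'
  8F -> 'FFFFFFFF'

Decoded = BBBBBBBBBBBBFFFFFFFFFFFFFFFDDDDDDDDFFFFFFFF


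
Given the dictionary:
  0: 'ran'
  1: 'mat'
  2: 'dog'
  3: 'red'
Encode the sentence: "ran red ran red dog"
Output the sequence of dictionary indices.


Look up each word in the dictionary:
  'ran' -> 0
  'red' -> 3
  'ran' -> 0
  'red' -> 3
  'dog' -> 2

Encoded: [0, 3, 0, 3, 2]


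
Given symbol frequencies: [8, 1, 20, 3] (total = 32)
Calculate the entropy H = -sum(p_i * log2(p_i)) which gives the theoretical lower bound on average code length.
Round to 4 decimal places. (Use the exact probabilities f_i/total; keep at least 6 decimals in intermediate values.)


Per-symbol terms -p_i * log2(p_i) with p_i = f_i/32:
  p = 8/32 = 0.250000: log2(p) = -2.000000, -p*log2(p) = 0.500000
  p = 1/32 = 0.031250: log2(p) = -5.000000, -p*log2(p) = 0.156250
  p = 20/32 = 0.625000: log2(p) = -0.678072, -p*log2(p) = 0.423795
  p = 3/32 = 0.093750: log2(p) = -3.415037, -p*log2(p) = 0.320160
H = 0.500000 + 0.156250 + 0.423795 + 0.320160 = 1.400205

H = 1.4002 bits/symbol


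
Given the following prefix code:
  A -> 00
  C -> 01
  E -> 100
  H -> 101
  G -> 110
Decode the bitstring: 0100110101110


Decoding step by step:
Bits 01 -> C
Bits 00 -> A
Bits 110 -> G
Bits 101 -> H
Bits 110 -> G


Decoded message: CAGHG


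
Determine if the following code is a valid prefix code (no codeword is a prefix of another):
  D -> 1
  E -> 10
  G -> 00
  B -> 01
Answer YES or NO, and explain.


Checking each pair (does one codeword prefix another?):
  D='1' vs E='10': prefix -- VIOLATION

NO -- this is NOT a valid prefix code. D (1) is a prefix of E (10).


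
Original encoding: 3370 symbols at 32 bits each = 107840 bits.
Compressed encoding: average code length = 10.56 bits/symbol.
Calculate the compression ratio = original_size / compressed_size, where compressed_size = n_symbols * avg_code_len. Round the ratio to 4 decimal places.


original_size = n_symbols * orig_bits = 3370 * 32 = 107840 bits
compressed_size = n_symbols * avg_code_len = 3370 * 10.56 = 35587.2 bits
ratio = original_size / compressed_size = 107840 / 35587.2 = 3.0303

Compression ratio = 3.0303


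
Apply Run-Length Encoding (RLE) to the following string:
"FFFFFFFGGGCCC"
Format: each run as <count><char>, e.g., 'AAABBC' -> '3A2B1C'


Scanning runs left to right:
  i=0: run of 'F' x 7 -> '7F'
  i=7: run of 'G' x 3 -> '3G'
  i=10: run of 'C' x 3 -> '3C'

RLE = 7F3G3C


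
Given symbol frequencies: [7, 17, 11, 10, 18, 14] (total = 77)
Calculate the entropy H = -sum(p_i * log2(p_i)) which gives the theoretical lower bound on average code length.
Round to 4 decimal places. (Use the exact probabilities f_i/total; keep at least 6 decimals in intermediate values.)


Per-symbol terms -p_i * log2(p_i) with p_i = f_i/77:
  p = 7/77 = 0.090909: log2(p) = -3.459432, -p*log2(p) = 0.314494
  p = 17/77 = 0.220779: log2(p) = -2.179324, -p*log2(p) = 0.481149
  p = 11/77 = 0.142857: log2(p) = -2.807355, -p*log2(p) = 0.401051
  p = 10/77 = 0.129870: log2(p) = -2.944858, -p*log2(p) = 0.382449
  p = 18/77 = 0.233766: log2(p) = -2.096862, -p*log2(p) = 0.490175
  p = 14/77 = 0.181818: log2(p) = -2.459432, -p*log2(p) = 0.447169
H = 0.314494 + 0.481149 + 0.401051 + 0.382449 + 0.490175 + 0.447169 = 2.516487

H = 2.5165 bits/symbol


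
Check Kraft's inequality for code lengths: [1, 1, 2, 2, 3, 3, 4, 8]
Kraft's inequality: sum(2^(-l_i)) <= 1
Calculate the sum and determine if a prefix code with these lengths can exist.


Sum = 2^(-1) + 2^(-1) + 2^(-2) + 2^(-2) + 2^(-3) + 2^(-3) + 2^(-4) + 2^(-8)
    = 0.5 + 0.5 + 0.25 + 0.25 + 0.125 + 0.125 + 0.0625 + 0.00390625
    = 465/256 = 1.81640625
Since 1.81640625 > 1, Kraft's inequality is NOT satisfied.
A prefix code with these lengths CANNOT exist.

Kraft sum = 1.81640625. Not satisfied.


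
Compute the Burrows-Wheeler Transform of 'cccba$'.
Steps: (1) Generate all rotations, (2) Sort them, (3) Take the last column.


Rotations (sorted):
  0: $cccba -> last char: a
  1: a$cccb -> last char: b
  2: ba$ccc -> last char: c
  3: cba$cc -> last char: c
  4: ccba$c -> last char: c
  5: cccba$ -> last char: $


BWT = abccc$


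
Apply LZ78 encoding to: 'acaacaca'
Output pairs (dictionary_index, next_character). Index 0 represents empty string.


LZ78 encoding steps:
Dictionary: {0: ''}
Step 1: w='' (idx 0), next='a' -> output (0, 'a'), add 'a' as idx 1
Step 2: w='' (idx 0), next='c' -> output (0, 'c'), add 'c' as idx 2
Step 3: w='a' (idx 1), next='a' -> output (1, 'a'), add 'aa' as idx 3
Step 4: w='c' (idx 2), next='a' -> output (2, 'a'), add 'ca' as idx 4
Step 5: w='ca' (idx 4), end of input -> output (4, '')


Encoded: [(0, 'a'), (0, 'c'), (1, 'a'), (2, 'a'), (4, '')]


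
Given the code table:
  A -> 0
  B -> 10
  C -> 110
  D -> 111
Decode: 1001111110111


Decoding:
10 -> B
0 -> A
111 -> D
111 -> D
0 -> A
111 -> D


Result: BADDAD


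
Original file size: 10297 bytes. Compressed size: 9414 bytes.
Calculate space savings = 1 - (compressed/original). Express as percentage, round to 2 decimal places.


ratio = compressed/original = 9414/10297 = 0.914247
savings = 1 - ratio = 1 - 0.914247 = 0.085753
as a percentage: 0.085753 * 100 = 8.58%

Space savings = 1 - 9414/10297 = 8.58%


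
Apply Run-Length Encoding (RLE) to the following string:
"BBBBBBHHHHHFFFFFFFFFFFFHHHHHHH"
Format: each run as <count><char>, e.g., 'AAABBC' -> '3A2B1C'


Scanning runs left to right:
  i=0: run of 'B' x 6 -> '6B'
  i=6: run of 'H' x 5 -> '5H'
  i=11: run of 'F' x 12 -> '12F'
  i=23: run of 'H' x 7 -> '7H'

RLE = 6B5H12F7H


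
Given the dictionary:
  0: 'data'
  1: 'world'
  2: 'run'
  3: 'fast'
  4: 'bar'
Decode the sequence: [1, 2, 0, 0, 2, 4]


Look up each index in the dictionary:
  1 -> 'world'
  2 -> 'run'
  0 -> 'data'
  0 -> 'data'
  2 -> 'run'
  4 -> 'bar'

Decoded: "world run data data run bar"


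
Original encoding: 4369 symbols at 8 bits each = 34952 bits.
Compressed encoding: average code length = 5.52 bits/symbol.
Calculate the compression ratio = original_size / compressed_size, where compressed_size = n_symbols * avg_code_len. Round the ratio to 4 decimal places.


original_size = n_symbols * orig_bits = 4369 * 8 = 34952 bits
compressed_size = n_symbols * avg_code_len = 4369 * 5.52 = 24116.88 bits
ratio = original_size / compressed_size = 34952 / 24116.88 = 1.4493

Compression ratio = 1.4493


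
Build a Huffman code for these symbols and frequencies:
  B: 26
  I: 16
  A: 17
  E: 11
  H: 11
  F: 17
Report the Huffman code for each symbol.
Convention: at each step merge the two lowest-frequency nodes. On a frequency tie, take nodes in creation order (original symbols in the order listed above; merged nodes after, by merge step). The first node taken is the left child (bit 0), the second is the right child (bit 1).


Huffman tree construction:
Step 1: Merge E(11) + H(11) = 22
Step 2: Merge I(16) + A(17) = 33
Step 3: Merge F(17) + (E+H)(22) = 39
Step 4: Merge B(26) + (I+A)(33) = 59
Step 5: Merge (F+(E+H))(39) + (B+(I+A))(59) = 98
Read each symbol's code off the tree from the root (left child = 0, right child = 1).

Codes:
  B: 10 (length 2)
  I: 110 (length 3)
  A: 111 (length 3)
  E: 010 (length 3)
  H: 011 (length 3)
  F: 00 (length 2)
Average code length: 251/98 = 2.5612 bits/symbol


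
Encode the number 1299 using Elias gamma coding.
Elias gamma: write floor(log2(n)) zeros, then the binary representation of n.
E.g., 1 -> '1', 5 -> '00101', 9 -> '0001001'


num_bits = floor(log2(1299)) + 1 = 11
leading_zeros = num_bits - 1 = 10
binary(1299) = 10100010011

Elias gamma(1299) = '0000000000' + '10100010011' = 000000000010100010011 (21 bits)


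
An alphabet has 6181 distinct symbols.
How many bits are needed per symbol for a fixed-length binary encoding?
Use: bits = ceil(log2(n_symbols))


log2(6181) = 12.5936
Bracket: 2^12 = 4096 < 6181 <= 2^13 = 8192
So ceil(log2(6181)) = 13

bits = ceil(log2(6181)) = ceil(12.5936) = 13 bits


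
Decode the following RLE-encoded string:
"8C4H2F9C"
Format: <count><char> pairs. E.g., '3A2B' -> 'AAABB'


Expanding each <count><char> pair:
  8C -> 'CCCCCCCC'
  4H -> 'HHHH'
  2F -> 'FF'
  9C -> 'CCCCCCCCC'

Decoded = CCCCCCCCHHHHFFCCCCCCCCC


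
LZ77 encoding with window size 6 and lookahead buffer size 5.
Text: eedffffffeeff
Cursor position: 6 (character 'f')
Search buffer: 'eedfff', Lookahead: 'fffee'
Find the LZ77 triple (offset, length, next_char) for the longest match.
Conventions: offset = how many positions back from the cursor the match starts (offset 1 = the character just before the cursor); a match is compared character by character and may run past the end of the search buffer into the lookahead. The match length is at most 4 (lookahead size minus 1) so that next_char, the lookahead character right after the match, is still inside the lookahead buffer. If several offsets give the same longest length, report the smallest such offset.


Try each offset into the search buffer:
  offset=1 (pos 5, char 'f'): match length 3
  offset=2 (pos 4, char 'f'): match length 3
  offset=3 (pos 3, char 'f'): match length 3
  offset=4 (pos 2, char 'd'): match length 0
  offset=5 (pos 1, char 'e'): match length 0
  offset=6 (pos 0, char 'e'): match length 0
Longest match has length 3, found at offsets 1, 2, 3; take the smallest, offset 1.
next_char = character at position 6 + 3 = 9 -> 'e'

Best match: offset=1, length=3 (matching 'fff' starting at position 5)
LZ77 triple: (1, 3, 'e')


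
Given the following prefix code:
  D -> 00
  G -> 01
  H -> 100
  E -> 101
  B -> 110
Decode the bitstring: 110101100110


Decoding step by step:
Bits 110 -> B
Bits 101 -> E
Bits 100 -> H
Bits 110 -> B


Decoded message: BEHB


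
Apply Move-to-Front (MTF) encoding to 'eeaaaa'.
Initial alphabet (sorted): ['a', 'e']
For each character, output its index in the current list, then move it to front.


MTF encoding:
'e': index 1 in ['a', 'e'] -> ['e', 'a']
'e': index 0 in ['e', 'a'] -> ['e', 'a']
'a': index 1 in ['e', 'a'] -> ['a', 'e']
'a': index 0 in ['a', 'e'] -> ['a', 'e']
'a': index 0 in ['a', 'e'] -> ['a', 'e']
'a': index 0 in ['a', 'e'] -> ['a', 'e']


Output: [1, 0, 1, 0, 0, 0]


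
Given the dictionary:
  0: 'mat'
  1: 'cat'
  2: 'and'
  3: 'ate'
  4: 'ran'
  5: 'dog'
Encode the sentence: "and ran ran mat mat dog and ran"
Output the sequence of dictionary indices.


Look up each word in the dictionary:
  'and' -> 2
  'ran' -> 4
  'ran' -> 4
  'mat' -> 0
  'mat' -> 0
  'dog' -> 5
  'and' -> 2
  'ran' -> 4

Encoded: [2, 4, 4, 0, 0, 5, 2, 4]


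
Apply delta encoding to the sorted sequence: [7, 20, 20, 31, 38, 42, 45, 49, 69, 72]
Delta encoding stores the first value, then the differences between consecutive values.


First value: 7
Deltas:
  20 - 7 = 13
  20 - 20 = 0
  31 - 20 = 11
  38 - 31 = 7
  42 - 38 = 4
  45 - 42 = 3
  49 - 45 = 4
  69 - 49 = 20
  72 - 69 = 3


Delta encoded: [7, 13, 0, 11, 7, 4, 3, 4, 20, 3]


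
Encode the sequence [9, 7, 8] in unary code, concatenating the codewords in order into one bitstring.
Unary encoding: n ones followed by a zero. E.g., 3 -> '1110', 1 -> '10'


Encode each number as n ones followed by a terminating 0:
  9 -> 1111111110 (10 bits)
  7 -> 11111110 (8 bits)
  8 -> 111111110 (9 bits)
Total length = 10 + 8 + 9 = 27 bits.

Unary([9, 7, 8]) = 111111111011111110111111110 (27 bits)


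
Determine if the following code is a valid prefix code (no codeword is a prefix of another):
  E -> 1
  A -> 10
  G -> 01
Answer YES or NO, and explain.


Checking each pair (does one codeword prefix another?):
  E='1' vs A='10': prefix -- VIOLATION

NO -- this is NOT a valid prefix code. E (1) is a prefix of A (10).


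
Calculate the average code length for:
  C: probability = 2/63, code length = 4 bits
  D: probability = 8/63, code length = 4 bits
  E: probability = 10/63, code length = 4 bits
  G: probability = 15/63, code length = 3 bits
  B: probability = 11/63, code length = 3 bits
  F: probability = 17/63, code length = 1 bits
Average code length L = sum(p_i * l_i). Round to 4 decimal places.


Weighted contributions p_i * l_i:
  C: (2/63) * 4 = 8/63
  D: (8/63) * 4 = 32/63
  E: (10/63) * 4 = 40/63
  G: (15/63) * 3 = 45/63
  B: (11/63) * 3 = 33/63
  F: (17/63) * 1 = 17/63
Sum = (8 + 32 + 40 + 45 + 33 + 17)/63 = 175/63

L = 175/63 = 2.7778 bits/symbol


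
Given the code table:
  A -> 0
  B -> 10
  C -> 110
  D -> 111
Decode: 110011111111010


Decoding:
110 -> C
0 -> A
111 -> D
111 -> D
110 -> C
10 -> B


Result: CADDCB


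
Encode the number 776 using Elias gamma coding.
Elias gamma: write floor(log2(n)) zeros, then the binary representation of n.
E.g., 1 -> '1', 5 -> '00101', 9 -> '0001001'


num_bits = floor(log2(776)) + 1 = 10
leading_zeros = num_bits - 1 = 9
binary(776) = 1100001000

Elias gamma(776) = '000000000' + '1100001000' = 0000000001100001000 (19 bits)


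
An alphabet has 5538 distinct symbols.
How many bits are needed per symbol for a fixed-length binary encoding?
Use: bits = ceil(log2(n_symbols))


log2(5538) = 12.4351
Bracket: 2^12 = 4096 < 5538 <= 2^13 = 8192
So ceil(log2(5538)) = 13

bits = ceil(log2(5538)) = ceil(12.4351) = 13 bits


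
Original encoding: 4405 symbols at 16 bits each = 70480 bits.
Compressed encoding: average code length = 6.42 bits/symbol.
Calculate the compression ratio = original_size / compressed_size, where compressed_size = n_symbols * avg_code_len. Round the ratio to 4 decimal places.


original_size = n_symbols * orig_bits = 4405 * 16 = 70480 bits
compressed_size = n_symbols * avg_code_len = 4405 * 6.42 = 28280.1 bits
ratio = original_size / compressed_size = 70480 / 28280.1 = 2.4922

Compression ratio = 2.4922


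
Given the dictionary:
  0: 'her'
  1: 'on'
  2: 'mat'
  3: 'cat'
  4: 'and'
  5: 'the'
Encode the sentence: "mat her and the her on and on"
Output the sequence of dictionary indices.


Look up each word in the dictionary:
  'mat' -> 2
  'her' -> 0
  'and' -> 4
  'the' -> 5
  'her' -> 0
  'on' -> 1
  'and' -> 4
  'on' -> 1

Encoded: [2, 0, 4, 5, 0, 1, 4, 1]


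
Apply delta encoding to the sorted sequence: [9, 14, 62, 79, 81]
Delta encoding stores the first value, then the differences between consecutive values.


First value: 9
Deltas:
  14 - 9 = 5
  62 - 14 = 48
  79 - 62 = 17
  81 - 79 = 2


Delta encoded: [9, 5, 48, 17, 2]


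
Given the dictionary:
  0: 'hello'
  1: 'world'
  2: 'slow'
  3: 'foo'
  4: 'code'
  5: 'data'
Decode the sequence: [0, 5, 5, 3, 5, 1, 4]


Look up each index in the dictionary:
  0 -> 'hello'
  5 -> 'data'
  5 -> 'data'
  3 -> 'foo'
  5 -> 'data'
  1 -> 'world'
  4 -> 'code'

Decoded: "hello data data foo data world code"


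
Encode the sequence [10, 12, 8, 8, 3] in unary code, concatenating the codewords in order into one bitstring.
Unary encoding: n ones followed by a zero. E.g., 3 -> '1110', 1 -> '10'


Encode each number as n ones followed by a terminating 0:
  10 -> 11111111110 (11 bits)
  12 -> 1111111111110 (13 bits)
  8 -> 111111110 (9 bits)
  8 -> 111111110 (9 bits)
  3 -> 1110 (4 bits)
Total length = 11 + 13 + 9 + 9 + 4 = 46 bits.

Unary([10, 12, 8, 8, 3]) = 1111111111011111111111101111111101111111101110 (46 bits)


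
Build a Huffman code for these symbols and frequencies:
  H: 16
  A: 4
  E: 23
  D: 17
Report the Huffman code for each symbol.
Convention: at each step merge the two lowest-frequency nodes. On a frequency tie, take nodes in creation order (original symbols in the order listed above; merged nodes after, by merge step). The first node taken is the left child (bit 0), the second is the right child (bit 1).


Huffman tree construction:
Step 1: Merge A(4) + H(16) = 20
Step 2: Merge D(17) + (A+H)(20) = 37
Step 3: Merge E(23) + (D+(A+H))(37) = 60
Read each symbol's code off the tree from the root (left child = 0, right child = 1).

Codes:
  H: 111 (length 3)
  A: 110 (length 3)
  E: 0 (length 1)
  D: 10 (length 2)
Average code length: 117/60 = 1.9500 bits/symbol


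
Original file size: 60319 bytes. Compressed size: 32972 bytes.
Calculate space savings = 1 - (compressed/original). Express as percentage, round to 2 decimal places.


ratio = compressed/original = 32972/60319 = 0.546627
savings = 1 - ratio = 1 - 0.546627 = 0.453373
as a percentage: 0.453373 * 100 = 45.34%

Space savings = 1 - 32972/60319 = 45.34%


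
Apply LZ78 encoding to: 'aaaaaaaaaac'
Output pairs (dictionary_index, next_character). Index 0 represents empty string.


LZ78 encoding steps:
Dictionary: {0: ''}
Step 1: w='' (idx 0), next='a' -> output (0, 'a'), add 'a' as idx 1
Step 2: w='a' (idx 1), next='a' -> output (1, 'a'), add 'aa' as idx 2
Step 3: w='aa' (idx 2), next='a' -> output (2, 'a'), add 'aaa' as idx 3
Step 4: w='aaa' (idx 3), next='a' -> output (3, 'a'), add 'aaaa' as idx 4
Step 5: w='' (idx 0), next='c' -> output (0, 'c'), add 'c' as idx 5


Encoded: [(0, 'a'), (1, 'a'), (2, 'a'), (3, 'a'), (0, 'c')]


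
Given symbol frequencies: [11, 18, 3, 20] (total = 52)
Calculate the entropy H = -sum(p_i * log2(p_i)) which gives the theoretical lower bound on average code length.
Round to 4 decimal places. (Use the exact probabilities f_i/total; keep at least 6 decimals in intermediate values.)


Per-symbol terms -p_i * log2(p_i) with p_i = f_i/52:
  p = 11/52 = 0.211538: log2(p) = -2.241008, -p*log2(p) = 0.474059
  p = 18/52 = 0.346154: log2(p) = -1.530515, -p*log2(p) = 0.529794
  p = 3/52 = 0.057692: log2(p) = -4.115477, -p*log2(p) = 0.237431
  p = 20/52 = 0.384615: log2(p) = -1.378512, -p*log2(p) = 0.530197
H = 0.474059 + 0.529794 + 0.237431 + 0.530197 = 1.771481

H = 1.7715 bits/symbol


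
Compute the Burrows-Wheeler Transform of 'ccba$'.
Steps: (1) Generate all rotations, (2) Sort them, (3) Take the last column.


Rotations (sorted):
  0: $ccba -> last char: a
  1: a$ccb -> last char: b
  2: ba$cc -> last char: c
  3: cba$c -> last char: c
  4: ccba$ -> last char: $


BWT = abcc$


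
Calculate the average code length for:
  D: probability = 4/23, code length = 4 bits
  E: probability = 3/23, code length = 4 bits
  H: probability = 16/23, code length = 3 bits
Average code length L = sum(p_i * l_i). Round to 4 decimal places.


Weighted contributions p_i * l_i:
  D: (4/23) * 4 = 16/23
  E: (3/23) * 4 = 12/23
  H: (16/23) * 3 = 48/23
Sum = (16 + 12 + 48)/23 = 76/23

L = 76/23 = 3.3043 bits/symbol


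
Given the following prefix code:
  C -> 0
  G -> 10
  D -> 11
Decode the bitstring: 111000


Decoding step by step:
Bits 11 -> D
Bits 10 -> G
Bits 0 -> C
Bits 0 -> C


Decoded message: DGCC


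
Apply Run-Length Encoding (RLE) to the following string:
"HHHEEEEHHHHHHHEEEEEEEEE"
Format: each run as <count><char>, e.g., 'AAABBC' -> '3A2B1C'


Scanning runs left to right:
  i=0: run of 'H' x 3 -> '3H'
  i=3: run of 'E' x 4 -> '4E'
  i=7: run of 'H' x 7 -> '7H'
  i=14: run of 'E' x 9 -> '9E'

RLE = 3H4E7H9E


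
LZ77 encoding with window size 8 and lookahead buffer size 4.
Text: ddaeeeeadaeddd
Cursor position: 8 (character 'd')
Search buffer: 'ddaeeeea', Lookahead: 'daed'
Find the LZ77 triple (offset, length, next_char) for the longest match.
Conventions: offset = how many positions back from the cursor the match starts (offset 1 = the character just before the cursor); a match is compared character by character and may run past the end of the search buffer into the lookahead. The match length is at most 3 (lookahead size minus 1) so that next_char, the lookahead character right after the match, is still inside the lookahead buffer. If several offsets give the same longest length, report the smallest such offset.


Try each offset into the search buffer:
  offset=1 (pos 7, char 'a'): match length 0
  offset=2 (pos 6, char 'e'): match length 0
  offset=3 (pos 5, char 'e'): match length 0
  offset=4 (pos 4, char 'e'): match length 0
  offset=5 (pos 3, char 'e'): match length 0
  offset=6 (pos 2, char 'a'): match length 0
  offset=7 (pos 1, char 'd'): match length 3
  offset=8 (pos 0, char 'd'): match length 1
Longest match has length 3 at offset 7.
next_char = character at position 8 + 3 = 11 -> 'd'

Best match: offset=7, length=3 (matching 'dae' starting at position 1)
LZ77 triple: (7, 3, 'd')


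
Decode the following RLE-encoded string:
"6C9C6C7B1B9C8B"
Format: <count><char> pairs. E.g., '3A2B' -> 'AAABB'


Expanding each <count><char> pair:
  6C -> 'CCCCCC'
  9C -> 'CCCCCCCCC'
  6C -> 'CCCCCC'
  7B -> 'BBBBBBB'
  1B -> 'B'
  9C -> 'CCCCCCCCC'
  8B -> 'BBBBBBBB'

Decoded = CCCCCCCCCCCCCCCCCCCCCBBBBBBBBCCCCCCCCCBBBBBBBB


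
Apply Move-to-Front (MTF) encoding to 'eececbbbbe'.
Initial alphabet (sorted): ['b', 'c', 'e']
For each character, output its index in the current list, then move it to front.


MTF encoding:
'e': index 2 in ['b', 'c', 'e'] -> ['e', 'b', 'c']
'e': index 0 in ['e', 'b', 'c'] -> ['e', 'b', 'c']
'c': index 2 in ['e', 'b', 'c'] -> ['c', 'e', 'b']
'e': index 1 in ['c', 'e', 'b'] -> ['e', 'c', 'b']
'c': index 1 in ['e', 'c', 'b'] -> ['c', 'e', 'b']
'b': index 2 in ['c', 'e', 'b'] -> ['b', 'c', 'e']
'b': index 0 in ['b', 'c', 'e'] -> ['b', 'c', 'e']
'b': index 0 in ['b', 'c', 'e'] -> ['b', 'c', 'e']
'b': index 0 in ['b', 'c', 'e'] -> ['b', 'c', 'e']
'e': index 2 in ['b', 'c', 'e'] -> ['e', 'b', 'c']


Output: [2, 0, 2, 1, 1, 2, 0, 0, 0, 2]


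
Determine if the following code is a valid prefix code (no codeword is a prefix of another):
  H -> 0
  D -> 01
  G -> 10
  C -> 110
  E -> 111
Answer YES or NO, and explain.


Checking each pair (does one codeword prefix another?):
  H='0' vs D='01': prefix -- VIOLATION

NO -- this is NOT a valid prefix code. H (0) is a prefix of D (01).


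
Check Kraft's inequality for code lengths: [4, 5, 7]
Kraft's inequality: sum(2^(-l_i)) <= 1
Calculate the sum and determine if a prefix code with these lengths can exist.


Sum = 2^(-4) + 2^(-5) + 2^(-7)
    = 0.0625 + 0.03125 + 0.0078125
    = 13/128 = 0.1015625
Since 0.1015625 <= 1, Kraft's inequality IS satisfied.
A prefix code with these lengths CAN exist.

Kraft sum = 0.1015625. Satisfied.


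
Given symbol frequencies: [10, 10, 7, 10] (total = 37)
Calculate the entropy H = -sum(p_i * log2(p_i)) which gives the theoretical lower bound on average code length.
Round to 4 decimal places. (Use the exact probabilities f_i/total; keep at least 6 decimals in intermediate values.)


Per-symbol terms -p_i * log2(p_i) with p_i = f_i/37:
  p = 10/37 = 0.270270: log2(p) = -1.887525, -p*log2(p) = 0.510142
  p = 10/37 = 0.270270: log2(p) = -1.887525, -p*log2(p) = 0.510142
  p = 7/37 = 0.189189: log2(p) = -2.402098, -p*log2(p) = 0.454451
  p = 10/37 = 0.270270: log2(p) = -1.887525, -p*log2(p) = 0.510142
H = 0.510142 + 0.510142 + 0.454451 + 0.510142 = 1.984877

H = 1.9849 bits/symbol


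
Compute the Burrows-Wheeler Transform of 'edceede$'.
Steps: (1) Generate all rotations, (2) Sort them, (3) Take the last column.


Rotations (sorted):
  0: $edceede -> last char: e
  1: ceede$ed -> last char: d
  2: dceede$e -> last char: e
  3: de$edcee -> last char: e
  4: e$edceed -> last char: d
  5: edceede$ -> last char: $
  6: ede$edce -> last char: e
  7: eede$edc -> last char: c


BWT = edeed$ec


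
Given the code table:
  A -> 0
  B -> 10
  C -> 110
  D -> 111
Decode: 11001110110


Decoding:
110 -> C
0 -> A
111 -> D
0 -> A
110 -> C


Result: CADAC


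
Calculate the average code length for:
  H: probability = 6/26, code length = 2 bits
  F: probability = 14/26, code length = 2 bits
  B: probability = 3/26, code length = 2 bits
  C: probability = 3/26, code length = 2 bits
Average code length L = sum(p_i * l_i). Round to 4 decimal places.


Weighted contributions p_i * l_i:
  H: (6/26) * 2 = 12/26
  F: (14/26) * 2 = 28/26
  B: (3/26) * 2 = 6/26
  C: (3/26) * 2 = 6/26
Sum = (12 + 28 + 6 + 6)/26 = 52/26

L = 52/26 = 2.0000 bits/symbol
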